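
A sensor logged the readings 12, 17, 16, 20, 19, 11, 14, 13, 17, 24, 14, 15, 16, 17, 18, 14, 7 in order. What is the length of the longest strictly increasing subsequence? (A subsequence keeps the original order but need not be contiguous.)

Let dp[i] be the length of the longest such subsequence ending at index i:
i:      1  2  3  4  5  6  7  8  9 10 11 12 13 14 15 16 17
a[i]:  12 17 16 20 19 11 14 13 17 24 14 15 16 17 18 14  7
dp:     1  2  2  3  3  1  2  2  3  4  3  4  5  6  7  3  1
Maximum dp value is 7.

7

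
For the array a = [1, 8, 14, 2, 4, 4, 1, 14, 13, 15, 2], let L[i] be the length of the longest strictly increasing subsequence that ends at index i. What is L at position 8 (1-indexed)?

4

dp[i] = 1 + max{dp[j] : j<i, a[j]<a[i]} (or 1 if no such j):
i:      1  2  3  4  5  6  7  8  9 10 11
a[i]:   1  8 14  2  4  4  1 14 13 15  2
dp:     1  2  3  2  3  3  1  4  4  5  2
At index 8 the value is 4.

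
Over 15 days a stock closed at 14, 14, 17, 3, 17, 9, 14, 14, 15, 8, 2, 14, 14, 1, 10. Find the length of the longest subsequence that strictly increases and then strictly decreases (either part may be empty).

7

inc[i] = longest strictly increasing subsequence ending at i; dec[i] = longest strictly decreasing subsequence starting at i:
i:      1  2  3  4  5  6  7  8  9 10 11 12 13 14 15
a[i]:  14 14 17  3 17  9 14 14 15  8  2 14 14  1 10
inc:    1  1  2  1  2  2  3  3  4  2  1  3  3  1  3
dec:    5  5  5  3  5  4  4  4  4  3  2  2  2  1  1
Best peak at i=9 (value 15): inc=4, dec=4, length 4+4−1 = 7.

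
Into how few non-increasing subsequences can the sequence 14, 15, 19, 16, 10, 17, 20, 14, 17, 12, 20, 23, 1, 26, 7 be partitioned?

7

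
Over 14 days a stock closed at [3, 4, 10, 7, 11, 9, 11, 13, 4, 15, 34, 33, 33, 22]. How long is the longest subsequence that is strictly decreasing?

3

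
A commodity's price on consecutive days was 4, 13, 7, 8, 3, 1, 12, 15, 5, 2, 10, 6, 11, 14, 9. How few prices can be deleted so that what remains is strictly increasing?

9

Fewest deletions = n − (longest strictly increasing subsequence).
Patience tails:
4 → extends → [4]
13 → extends → [4, 13]
7 → replaces 13 → [4, 7]
8 → extends → [4, 7, 8]
3 → replaces 4 → [3, 7, 8]
1 → replaces 3 → [1, 7, 8]
12 → extends → [1, 7, 8, 12]
15 → extends → [1, 7, 8, 12, 15]
5 → replaces 7 → [1, 5, 8, 12, 15]
2 → replaces 5 → [1, 2, 8, 12, 15]
10 → replaces 12 → [1, 2, 8, 10, 15]
6 → replaces 8 → [1, 2, 6, 10, 15]
11 → replaces 15 → [1, 2, 6, 10, 11]
14 → extends → [1, 2, 6, 10, 11, 14]
9 → replaces 10 → [1, 2, 6, 9, 11, 14]
Longest strictly increasing subsequence has length 6, so deletions = 15 − 6 = 9.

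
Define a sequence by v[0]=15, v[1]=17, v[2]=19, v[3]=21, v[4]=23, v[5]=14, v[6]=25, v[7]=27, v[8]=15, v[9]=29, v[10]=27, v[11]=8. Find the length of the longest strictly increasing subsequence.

8

Track the smallest tail for each achievable length (strict):
15 → extends → [15]
17 → extends → [15, 17]
19 → extends → [15, 17, 19]
21 → extends → [15, 17, 19, 21]
23 → extends → [15, 17, 19, 21, 23]
14 → replaces 15 → [14, 17, 19, 21, 23]
25 → extends → [14, 17, 19, 21, 23, 25]
27 → extends → [14, 17, 19, 21, 23, 25, 27]
15 → replaces 17 → [14, 15, 19, 21, 23, 25, 27]
29 → extends → [14, 15, 19, 21, 23, 25, 27, 29]
27 → already a tail → [14, 15, 19, 21, 23, 25, 27, 29]
8 → replaces 14 → [8, 15, 19, 21, 23, 25, 27, 29]
Eight tails, so the longest strictly increasing subsequence has length 8 (e.g. 15, 17, 19, 21, 23, 25, 27, 29).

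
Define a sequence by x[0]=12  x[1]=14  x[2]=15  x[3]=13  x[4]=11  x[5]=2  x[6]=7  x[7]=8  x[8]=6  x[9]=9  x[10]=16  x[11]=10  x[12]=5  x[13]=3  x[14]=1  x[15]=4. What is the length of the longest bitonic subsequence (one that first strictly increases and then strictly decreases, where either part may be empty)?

10

inc[i] = longest strictly increasing subsequence ending at i; dec[i] = longest strictly decreasing subsequence starting at i:
i:      0  1  2  3  4  5  6  7  8  9 10 11 12 13 14 15
x[i]:  12 14 15 13 11  2  7  8  6  9 16 10  5  3  1  4
inc:    1  2  3  2  1  1  2  3  2  4  5  5  2  2  1  3
dec:    7  8  8  7  6  2  5  5  4  4  5  4  3  2  1  1
Best peak at i=2 (value 15): inc=3, dec=8, length 3+8−1 = 10.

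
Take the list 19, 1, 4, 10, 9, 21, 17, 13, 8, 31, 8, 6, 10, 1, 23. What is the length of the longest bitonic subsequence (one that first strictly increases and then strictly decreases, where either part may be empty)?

inc[i] = longest strictly increasing subsequence ending at i; dec[i] = longest strictly decreasing subsequence starting at i:
i:      1  2  3  4  5  6  7  8  9 10 11 12 13 14 15
a[i]:  19  1  4 10  9 21 17 13  8 31  8  6 10  1 23
inc:    1  1  2  3  3  4  4  4  3  5  3  3  4  1  5
dec:    6  1  2  5  4  6  5  4  3  4  3  2  2  1  1
Best peak at i=6 (value 21): inc=4, dec=6, length 4+6−1 = 9.

9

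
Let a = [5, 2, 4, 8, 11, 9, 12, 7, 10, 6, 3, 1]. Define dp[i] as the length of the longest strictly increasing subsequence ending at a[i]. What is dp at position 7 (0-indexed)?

dp[i] = 1 + max{dp[j] : j<i, a[j]<a[i]} (or 1 if no such j):
i:      0  1  2  3  4  5  6  7  8  9 10 11
a[i]:   5  2  4  8 11  9 12  7 10  6  3  1
dp:     1  1  2  3  4  4  5  3  5  3  2  1
At index 7 the value is 3.

3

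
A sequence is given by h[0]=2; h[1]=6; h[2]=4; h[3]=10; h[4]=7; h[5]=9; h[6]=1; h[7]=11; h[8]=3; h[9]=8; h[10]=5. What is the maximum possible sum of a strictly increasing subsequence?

35

Let S[i] be the best sum of a strictly increasing subsequence ending at i:
i:      0  1  2  3  4  5  6  7  8  9 10
h[i]:   2  6  4 10  7  9  1 11  3  8  5
S:      2  8  6 18 15 24  1 35  5 23 11
Maximum is 35 (e.g. 2 + 6 + 7 + 9 + 11).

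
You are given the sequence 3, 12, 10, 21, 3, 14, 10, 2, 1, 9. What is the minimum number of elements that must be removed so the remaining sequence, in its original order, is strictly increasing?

7

Fewest deletions = n − (longest strictly increasing subsequence).
Patience tails:
3 → extends → [3]
12 → extends → [3, 12]
10 → replaces 12 → [3, 10]
21 → extends → [3, 10, 21]
3 → already a tail → [3, 10, 21]
14 → replaces 21 → [3, 10, 14]
10 → already a tail → [3, 10, 14]
2 → replaces 3 → [2, 10, 14]
1 → replaces 2 → [1, 10, 14]
9 → replaces 10 → [1, 9, 14]
Longest strictly increasing subsequence has length 3, so deletions = 10 − 3 = 7.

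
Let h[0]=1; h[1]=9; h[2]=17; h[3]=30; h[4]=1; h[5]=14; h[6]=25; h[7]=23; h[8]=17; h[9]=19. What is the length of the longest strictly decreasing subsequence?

4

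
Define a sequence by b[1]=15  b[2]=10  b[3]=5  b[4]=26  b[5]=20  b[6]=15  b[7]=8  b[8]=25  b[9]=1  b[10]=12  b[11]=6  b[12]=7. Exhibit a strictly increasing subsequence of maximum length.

15, 20, 25

Patience tails give the LIS length; then backtrack through the dp parents:
15 → extends → [15]
10 → replaces 15 → [10]
5 → replaces 10 → [5]
26 → extends → [5, 26]
20 → replaces 26 → [5, 20]
15 → replaces 20 → [5, 15]
8 → replaces 15 → [5, 8]
25 → extends → [5, 8, 25]
1 → replaces 5 → [1, 8, 25]
12 → replaces 25 → [1, 8, 12]
6 → replaces 8 → [1, 6, 12]
7 → replaces 12 → [1, 6, 7]
Length 3; one witness is 15, 20, 25.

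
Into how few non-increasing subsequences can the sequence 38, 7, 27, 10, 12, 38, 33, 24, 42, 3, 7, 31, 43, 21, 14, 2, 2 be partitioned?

6

The minimum number of non-increasing subsequences covering a sequence equals the length of its longest strictly increasing subsequence.
LIS length is 6 (e.g. 7, 10, 12, 38, 42, 43), so 6 piles are needed.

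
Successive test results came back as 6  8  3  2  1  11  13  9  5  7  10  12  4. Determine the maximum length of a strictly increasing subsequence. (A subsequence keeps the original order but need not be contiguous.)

5

Track the smallest tail for each achievable length (strict):
6 → extends → [6]
8 → extends → [6, 8]
3 → replaces 6 → [3, 8]
2 → replaces 3 → [2, 8]
1 → replaces 2 → [1, 8]
11 → extends → [1, 8, 11]
13 → extends → [1, 8, 11, 13]
9 → replaces 11 → [1, 8, 9, 13]
5 → replaces 8 → [1, 5, 9, 13]
7 → replaces 9 → [1, 5, 7, 13]
10 → replaces 13 → [1, 5, 7, 10]
12 → extends → [1, 5, 7, 10, 12]
4 → replaces 5 → [1, 4, 7, 10, 12]
Five tails, so the longest strictly increasing subsequence has length 5 (e.g. 6, 8, 9, 10, 12).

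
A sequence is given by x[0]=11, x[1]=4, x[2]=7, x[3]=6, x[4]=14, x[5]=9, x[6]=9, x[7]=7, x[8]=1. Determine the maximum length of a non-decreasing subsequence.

4

Track the smallest tail for each achievable length (allowing ties):
11 → extends → [11]
4 → replaces 11 → [4]
7 → extends → [4, 7]
6 → replaces 7 → [4, 6]
14 → extends → [4, 6, 14]
9 → replaces 14 → [4, 6, 9]
9 → extends → [4, 6, 9, 9]
7 → replaces 9 → [4, 6, 7, 9]
1 → replaces 4 → [1, 6, 7, 9]
Four tails, so the longest non-decreasing subsequence has length 4 (e.g. 4, 7, 9, 9).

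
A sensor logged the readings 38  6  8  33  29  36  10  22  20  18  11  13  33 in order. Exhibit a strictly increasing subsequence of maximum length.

6, 8, 10, 11, 13, 33

Patience tails give the LIS length; then backtrack through the dp parents:
38 → extends → [38]
6 → replaces 38 → [6]
8 → extends → [6, 8]
33 → extends → [6, 8, 33]
29 → replaces 33 → [6, 8, 29]
36 → extends → [6, 8, 29, 36]
10 → replaces 29 → [6, 8, 10, 36]
22 → replaces 36 → [6, 8, 10, 22]
20 → replaces 22 → [6, 8, 10, 20]
18 → replaces 20 → [6, 8, 10, 18]
11 → replaces 18 → [6, 8, 10, 11]
13 → extends → [6, 8, 10, 11, 13]
33 → extends → [6, 8, 10, 11, 13, 33]
Length 6; one witness is 6, 8, 10, 11, 13, 33.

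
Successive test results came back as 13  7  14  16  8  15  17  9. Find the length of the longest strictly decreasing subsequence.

Let dp[i] be the longest strictly decreasing subsequence ending at i:
i:      1  2  3  4  5  6  7  8
a[i]:  13  7 14 16  8 15 17  9
dp:     1  2  1  1  2  2  1  3
Maximum is 3.

3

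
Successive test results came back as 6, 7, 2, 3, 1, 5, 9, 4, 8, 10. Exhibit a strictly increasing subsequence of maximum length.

2, 3, 5, 9, 10

Patience tails give the LIS length; then backtrack through the dp parents:
6 → extends → [6]
7 → extends → [6, 7]
2 → replaces 6 → [2, 7]
3 → replaces 7 → [2, 3]
1 → replaces 2 → [1, 3]
5 → extends → [1, 3, 5]
9 → extends → [1, 3, 5, 9]
4 → replaces 5 → [1, 3, 4, 9]
8 → replaces 9 → [1, 3, 4, 8]
10 → extends → [1, 3, 4, 8, 10]
Length 5; one witness is 2, 3, 5, 9, 10.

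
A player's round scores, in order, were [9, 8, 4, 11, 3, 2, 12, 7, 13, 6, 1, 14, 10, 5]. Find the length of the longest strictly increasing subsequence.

Let dp[i] be the length of the longest such subsequence ending at index i:
i:      1  2  3  4  5  6  7  8  9 10 11 12 13 14
a[i]:   9  8  4 11  3  2 12  7 13  6  1 14 10  5
dp:     1  1  1  2  1  1  3  2  4  2  1  5  3  2
Maximum dp value is 5.

5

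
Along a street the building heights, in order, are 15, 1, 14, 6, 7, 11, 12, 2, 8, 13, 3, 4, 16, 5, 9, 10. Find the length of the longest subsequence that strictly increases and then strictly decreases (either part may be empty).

inc[i] = longest strictly increasing subsequence ending at i; dec[i] = longest strictly decreasing subsequence starting at i:
i:      1  2  3  4  5  6  7  8  9 10 11 12 13 14 15 16
a[i]:  15  1 14  6  7 11 12  2  8 13  3  4 16  5  9 10
inc:    1  1  2  2  3  4  5  2  4  6  3  4  7  5  6  7
dec:    5  1  4  2  2  3  3  1  2  2  1  1  2  1  1  1
Best peak at i=13 (value 16): inc=7, dec=2, length 7+2−1 = 8.

8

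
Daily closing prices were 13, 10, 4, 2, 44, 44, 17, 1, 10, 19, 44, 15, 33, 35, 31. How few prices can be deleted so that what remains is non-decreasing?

Fewest deletions = n − (longest non-decreasing subsequence).
i:      1  2  3  4  5  6  7  8  9 10 11 12 13 14 15
a[i]:  13 10  4  2 44 44 17  1 10 19 44 15 33 35 31
dp:     1  1  1  1  2  3  2  1  2  3  4  3  4  5  4
max dp = 5, so deletions = 15 − 5 = 10.

10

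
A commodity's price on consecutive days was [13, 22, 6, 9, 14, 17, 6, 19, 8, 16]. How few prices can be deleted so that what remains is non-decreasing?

5

Fewest deletions = n − (longest non-decreasing subsequence).
Patience tails:
13 → extends → [13]
22 → extends → [13, 22]
6 → replaces 13 → [6, 22]
9 → replaces 22 → [6, 9]
14 → extends → [6, 9, 14]
17 → extends → [6, 9, 14, 17]
6 → replaces 9 → [6, 6, 14, 17]
19 → extends → [6, 6, 14, 17, 19]
8 → replaces 14 → [6, 6, 8, 17, 19]
16 → replaces 17 → [6, 6, 8, 16, 19]
Longest non-decreasing subsequence has length 5, so deletions = 10 − 5 = 5.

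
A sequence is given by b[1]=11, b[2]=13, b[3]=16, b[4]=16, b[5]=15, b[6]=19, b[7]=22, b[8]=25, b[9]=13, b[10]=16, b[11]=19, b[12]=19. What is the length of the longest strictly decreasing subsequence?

Negate each value so 'decreasing' becomes 'increasing', then run patience tails on the negated sequence:
-11 → extends → [-11]
-13 → replaces -11 → [-13]
-16 → replaces -13 → [-16]
-16 → already a tail → [-16]
-15 → extends → [-16, -15]
-19 → replaces -16 → [-19, -15]
-22 → replaces -19 → [-22, -15]
-25 → replaces -22 → [-25, -15]
-13 → extends → [-25, -15, -13]
-16 → replaces -15 → [-25, -16, -13]
-19 → replaces -16 → [-25, -19, -13]
-19 → already a tail → [-25, -19, -13]
Three tails, so the longest strictly decreasing subsequence of the original has length 3.

3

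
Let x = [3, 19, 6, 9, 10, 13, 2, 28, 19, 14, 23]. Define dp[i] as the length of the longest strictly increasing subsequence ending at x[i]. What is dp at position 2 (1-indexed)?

2

dp[i] = 1 + max{dp[j] : j<i, x[j]<x[i]} (or 1 if no such j):
i:      1  2  3  4  5  6  7  8  9 10 11
x[i]:   3 19  6  9 10 13  2 28 19 14 23
dp:     1  2  2  3  4  5  1  6  6  6  7
At index 2 the value is 2.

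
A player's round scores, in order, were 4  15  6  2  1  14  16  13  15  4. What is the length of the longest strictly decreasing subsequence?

4

Negate each value so 'decreasing' becomes 'increasing', then run patience tails on the negated sequence:
-4 → extends → [-4]
-15 → replaces -4 → [-15]
-6 → extends → [-15, -6]
-2 → extends → [-15, -6, -2]
-1 → extends → [-15, -6, -2, -1]
-14 → replaces -6 → [-15, -14, -2, -1]
-16 → replaces -15 → [-16, -14, -2, -1]
-13 → replaces -2 → [-16, -14, -13, -1]
-15 → replaces -14 → [-16, -15, -13, -1]
-4 → replaces -1 → [-16, -15, -13, -4]
Four tails, so the longest strictly decreasing subsequence of the original has length 4.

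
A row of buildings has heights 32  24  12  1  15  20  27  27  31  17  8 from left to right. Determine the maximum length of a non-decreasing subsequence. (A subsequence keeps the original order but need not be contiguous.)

Let dp[i] be the length of the longest such subsequence ending at index i:
i:      1  2  3  4  5  6  7  8  9 10 11
a[i]:  32 24 12  1 15 20 27 27 31 17  8
dp:     1  1  1  1  2  3  4  5  6  3  2
Maximum dp value is 6.

6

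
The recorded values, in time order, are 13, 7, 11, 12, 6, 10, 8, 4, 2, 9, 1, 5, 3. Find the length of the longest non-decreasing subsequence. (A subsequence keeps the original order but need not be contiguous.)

3

Let dp[i] be the length of the longest such subsequence ending at index i:
i:      1  2  3  4  5  6  7  8  9 10 11 12 13
a[i]:  13  7 11 12  6 10  8  4  2  9  1  5  3
dp:     1  1  2  3  1  2  2  1  1  3  1  2  2
Maximum dp value is 3.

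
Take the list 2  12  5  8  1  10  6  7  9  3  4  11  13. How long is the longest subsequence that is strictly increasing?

7

Track the smallest tail for each achievable length (strict):
2 → extends → [2]
12 → extends → [2, 12]
5 → replaces 12 → [2, 5]
8 → extends → [2, 5, 8]
1 → replaces 2 → [1, 5, 8]
10 → extends → [1, 5, 8, 10]
6 → replaces 8 → [1, 5, 6, 10]
7 → replaces 10 → [1, 5, 6, 7]
9 → extends → [1, 5, 6, 7, 9]
3 → replaces 5 → [1, 3, 6, 7, 9]
4 → replaces 6 → [1, 3, 4, 7, 9]
11 → extends → [1, 3, 4, 7, 9, 11]
13 → extends → [1, 3, 4, 7, 9, 11, 13]
Seven tails, so the longest strictly increasing subsequence has length 7 (e.g. 2, 5, 6, 7, 9, 11, 13).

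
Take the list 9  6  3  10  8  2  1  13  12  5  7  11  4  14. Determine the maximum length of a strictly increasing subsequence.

Track the smallest tail for each achievable length (strict):
9 → extends → [9]
6 → replaces 9 → [6]
3 → replaces 6 → [3]
10 → extends → [3, 10]
8 → replaces 10 → [3, 8]
2 → replaces 3 → [2, 8]
1 → replaces 2 → [1, 8]
13 → extends → [1, 8, 13]
12 → replaces 13 → [1, 8, 12]
5 → replaces 8 → [1, 5, 12]
7 → replaces 12 → [1, 5, 7]
11 → extends → [1, 5, 7, 11]
4 → replaces 5 → [1, 4, 7, 11]
14 → extends → [1, 4, 7, 11, 14]
Five tails, so the longest strictly increasing subsequence has length 5 (e.g. 3, 5, 7, 11, 14).

5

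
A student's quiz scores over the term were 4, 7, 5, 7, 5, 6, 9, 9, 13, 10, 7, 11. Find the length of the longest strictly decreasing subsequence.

Negate each value so 'decreasing' becomes 'increasing', then run patience tails on the negated sequence:
-4 → extends → [-4]
-7 → replaces -4 → [-7]
-5 → extends → [-7, -5]
-7 → already a tail → [-7, -5]
-5 → already a tail → [-7, -5]
-6 → replaces -5 → [-7, -6]
-9 → replaces -7 → [-9, -6]
-9 → already a tail → [-9, -6]
-13 → replaces -9 → [-13, -6]
-10 → replaces -6 → [-13, -10]
-7 → extends → [-13, -10, -7]
-11 → replaces -10 → [-13, -11, -7]
Three tails, so the longest strictly decreasing subsequence of the original has length 3.

3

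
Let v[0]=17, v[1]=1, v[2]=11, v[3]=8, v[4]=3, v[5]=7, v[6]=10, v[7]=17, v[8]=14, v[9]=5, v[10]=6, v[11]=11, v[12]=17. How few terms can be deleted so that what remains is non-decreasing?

7

Fewest deletions = n − (longest non-decreasing subsequence).
i:      0  1  2  3  4  5  6  7  8  9 10 11 12
v[i]:  17  1 11  8  3  7 10 17 14  5  6 11 17
dp:     1  1  2  2  2  3  4  5  5  3  4  5  6
max dp = 6, so deletions = 13 − 6 = 7.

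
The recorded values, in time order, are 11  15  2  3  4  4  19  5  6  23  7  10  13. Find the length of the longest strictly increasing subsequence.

8

Track the smallest tail for each achievable length (strict):
11 → extends → [11]
15 → extends → [11, 15]
2 → replaces 11 → [2, 15]
3 → replaces 15 → [2, 3]
4 → extends → [2, 3, 4]
4 → already a tail → [2, 3, 4]
19 → extends → [2, 3, 4, 19]
5 → replaces 19 → [2, 3, 4, 5]
6 → extends → [2, 3, 4, 5, 6]
23 → extends → [2, 3, 4, 5, 6, 23]
7 → replaces 23 → [2, 3, 4, 5, 6, 7]
10 → extends → [2, 3, 4, 5, 6, 7, 10]
13 → extends → [2, 3, 4, 5, 6, 7, 10, 13]
Eight tails, so the longest strictly increasing subsequence has length 8 (e.g. 2, 3, 4, 5, 6, 7, 10, 13).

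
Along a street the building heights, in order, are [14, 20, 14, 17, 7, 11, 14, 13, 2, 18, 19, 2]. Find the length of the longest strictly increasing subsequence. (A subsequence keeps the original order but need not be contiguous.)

Track the smallest tail for each achievable length (strict):
14 → extends → [14]
20 → extends → [14, 20]
14 → already a tail → [14, 20]
17 → replaces 20 → [14, 17]
7 → replaces 14 → [7, 17]
11 → replaces 17 → [7, 11]
14 → extends → [7, 11, 14]
13 → replaces 14 → [7, 11, 13]
2 → replaces 7 → [2, 11, 13]
18 → extends → [2, 11, 13, 18]
19 → extends → [2, 11, 13, 18, 19]
2 → already a tail → [2, 11, 13, 18, 19]
Five tails, so the longest strictly increasing subsequence has length 5 (e.g. 7, 11, 14, 18, 19).

5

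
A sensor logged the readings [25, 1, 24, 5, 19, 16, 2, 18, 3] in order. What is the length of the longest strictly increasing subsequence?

4

Let dp[i] be the length of the longest such subsequence ending at index i:
i:      1  2  3  4  5  6  7  8  9
a[i]:  25  1 24  5 19 16  2 18  3
dp:     1  1  2  2  3  3  2  4  3
Maximum dp value is 4.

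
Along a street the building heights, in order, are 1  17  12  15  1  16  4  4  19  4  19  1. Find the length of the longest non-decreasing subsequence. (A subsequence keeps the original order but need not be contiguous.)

6

Track the smallest tail for each achievable length (allowing ties):
1 → extends → [1]
17 → extends → [1, 17]
12 → replaces 17 → [1, 12]
15 → extends → [1, 12, 15]
1 → replaces 12 → [1, 1, 15]
16 → extends → [1, 1, 15, 16]
4 → replaces 15 → [1, 1, 4, 16]
4 → replaces 16 → [1, 1, 4, 4]
19 → extends → [1, 1, 4, 4, 19]
4 → replaces 19 → [1, 1, 4, 4, 4]
19 → extends → [1, 1, 4, 4, 4, 19]
1 → replaces 4 → [1, 1, 1, 4, 4, 19]
Six tails, so the longest non-decreasing subsequence has length 6 (e.g. 1, 12, 15, 16, 19, 19).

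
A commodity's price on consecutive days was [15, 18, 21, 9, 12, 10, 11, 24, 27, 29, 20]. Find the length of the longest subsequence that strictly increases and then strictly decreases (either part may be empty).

7

inc[i] = longest strictly increasing subsequence ending at i; dec[i] = longest strictly decreasing subsequence starting at i:
i:      1  2  3  4  5  6  7  8  9 10 11
a[i]:  15 18 21  9 12 10 11 24 27 29 20
inc:    1  2  3  1  2  2  3  4  5  6  4
dec:    3  3  3  1  2  1  1  2  2  2  1
Best peak at i=10 (value 29): inc=6, dec=2, length 6+2−1 = 7.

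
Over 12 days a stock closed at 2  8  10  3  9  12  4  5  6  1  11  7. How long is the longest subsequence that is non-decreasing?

6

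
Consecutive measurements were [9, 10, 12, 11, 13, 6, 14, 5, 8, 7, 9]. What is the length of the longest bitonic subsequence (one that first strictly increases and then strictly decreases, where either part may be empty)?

7

inc[i] = longest strictly increasing subsequence ending at i; dec[i] = longest strictly decreasing subsequence starting at i:
i:      1  2  3  4  5  6  7  8  9 10 11
a[i]:   9 10 12 11 13  6 14  5  8  7  9
inc:    1  2  3  3  4  1  5  1  2  2  3
dec:    3  3  4  3  3  2  3  1  2  1  1
Best peak at i=7 (value 14): inc=5, dec=3, length 5+3−1 = 7.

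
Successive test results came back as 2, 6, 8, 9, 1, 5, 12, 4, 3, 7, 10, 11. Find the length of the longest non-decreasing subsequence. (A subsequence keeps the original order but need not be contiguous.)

Let dp[i] be the length of the longest such subsequence ending at index i:
i:      1  2  3  4  5  6  7  8  9 10 11 12
a[i]:   2  6  8  9  1  5 12  4  3  7 10 11
dp:     1  2  3  4  1  2  5  2  2  3  5  6
Maximum dp value is 6.

6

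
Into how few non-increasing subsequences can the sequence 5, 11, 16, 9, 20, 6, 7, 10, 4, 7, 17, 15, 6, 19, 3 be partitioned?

6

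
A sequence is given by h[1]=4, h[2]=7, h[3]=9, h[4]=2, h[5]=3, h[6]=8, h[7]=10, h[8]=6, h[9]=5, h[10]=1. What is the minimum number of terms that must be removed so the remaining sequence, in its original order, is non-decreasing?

Fewest deletions = n − (longest non-decreasing subsequence).
i:      1  2  3  4  5  6  7  8  9 10
h[i]:   4  7  9  2  3  8 10  6  5  1
dp:     1  2  3  1  2  3  4  3  3  1
max dp = 4, so deletions = 10 − 4 = 6.

6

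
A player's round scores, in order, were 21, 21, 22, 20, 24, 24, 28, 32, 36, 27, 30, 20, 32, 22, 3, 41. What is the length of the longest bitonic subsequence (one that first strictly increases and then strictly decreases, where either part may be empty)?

9

inc[i] = longest strictly increasing subsequence ending at i; dec[i] = longest strictly decreasing subsequence starting at i:
i:      1  2  3  4  5  6  7  8  9 10 11 12 13 14 15 16
a[i]:  21 21 22 20 24 24 28 32 36 27 30 20 32 22  3 41
inc:    1  1  2  1  3  3  4  5  6  4  5  1  6  2  1  7
dec:    3  3  3  2  3  3  4  4  4  3  3  2  3  2  1  1
Best peak at i=9 (value 36): inc=6, dec=4, length 6+4−1 = 9.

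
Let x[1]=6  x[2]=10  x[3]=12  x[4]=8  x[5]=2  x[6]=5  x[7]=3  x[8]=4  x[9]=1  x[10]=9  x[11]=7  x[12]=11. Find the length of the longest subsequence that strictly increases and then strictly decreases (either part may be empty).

inc[i] = longest strictly increasing subsequence ending at i; dec[i] = longest strictly decreasing subsequence starting at i:
i:      1  2  3  4  5  6  7  8  9 10 11 12
x[i]:   6 10 12  8  2  5  3  4  1  9  7 11
inc:    1  2  3  2  1  2  2  3  1  4  4  5
dec:    4  5  5  4  2  3  2  2  1  2  1  1
Best peak at i=3 (value 12): inc=3, dec=5, length 3+5−1 = 7.

7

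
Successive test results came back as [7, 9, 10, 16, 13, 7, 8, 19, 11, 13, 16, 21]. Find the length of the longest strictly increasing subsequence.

7

Let dp[i] be the length of the longest such subsequence ending at index i:
i:      1  2  3  4  5  6  7  8  9 10 11 12
a[i]:   7  9 10 16 13  7  8 19 11 13 16 21
dp:     1  2  3  4  4  1  2  5  4  5  6  7
Maximum dp value is 7.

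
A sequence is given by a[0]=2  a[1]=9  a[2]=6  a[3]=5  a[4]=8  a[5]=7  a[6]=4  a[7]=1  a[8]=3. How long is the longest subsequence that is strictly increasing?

Track the smallest tail for each achievable length (strict):
2 → extends → [2]
9 → extends → [2, 9]
6 → replaces 9 → [2, 6]
5 → replaces 6 → [2, 5]
8 → extends → [2, 5, 8]
7 → replaces 8 → [2, 5, 7]
4 → replaces 5 → [2, 4, 7]
1 → replaces 2 → [1, 4, 7]
3 → replaces 4 → [1, 3, 7]
Three tails, so the longest strictly increasing subsequence has length 3 (e.g. 2, 6, 8).

3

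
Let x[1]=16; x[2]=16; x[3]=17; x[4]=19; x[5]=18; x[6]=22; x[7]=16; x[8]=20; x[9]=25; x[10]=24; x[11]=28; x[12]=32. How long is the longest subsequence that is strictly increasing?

7

Track the smallest tail for each achievable length (strict):
16 → extends → [16]
16 → already a tail → [16]
17 → extends → [16, 17]
19 → extends → [16, 17, 19]
18 → replaces 19 → [16, 17, 18]
22 → extends → [16, 17, 18, 22]
16 → already a tail → [16, 17, 18, 22]
20 → replaces 22 → [16, 17, 18, 20]
25 → extends → [16, 17, 18, 20, 25]
24 → replaces 25 → [16, 17, 18, 20, 24]
28 → extends → [16, 17, 18, 20, 24, 28]
32 → extends → [16, 17, 18, 20, 24, 28, 32]
Seven tails, so the longest strictly increasing subsequence has length 7 (e.g. 16, 17, 19, 22, 25, 28, 32).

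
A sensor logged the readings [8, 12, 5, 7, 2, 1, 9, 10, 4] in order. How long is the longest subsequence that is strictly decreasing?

4

Let dp[i] be the longest strictly decreasing subsequence ending at i:
i:      1  2  3  4  5  6  7  8  9
a[i]:   8 12  5  7  2  1  9 10  4
dp:     1  1  2  2  3  4  2  2  3
Maximum is 4.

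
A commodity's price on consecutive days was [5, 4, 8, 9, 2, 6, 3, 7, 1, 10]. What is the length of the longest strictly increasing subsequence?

4

Let dp[i] be the length of the longest such subsequence ending at index i:
i:      1  2  3  4  5  6  7  8  9 10
a[i]:   5  4  8  9  2  6  3  7  1 10
dp:     1  1  2  3  1  2  2  3  1  4
Maximum dp value is 4.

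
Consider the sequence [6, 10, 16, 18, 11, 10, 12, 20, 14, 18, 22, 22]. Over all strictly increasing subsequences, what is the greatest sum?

Let S[i] be the best sum of a strictly increasing subsequence ending at i:
i:      1  2  3  4  5  6  7  8  9 10 11 12
a[i]:   6 10 16 18 11 10 12 20 14 18 22 22
S:      6 16 32 50 27 16 39 70 53 71 93 93
Maximum is 93 (e.g. 6 + 10 + 11 + 12 + 14 + 18 + 22).

93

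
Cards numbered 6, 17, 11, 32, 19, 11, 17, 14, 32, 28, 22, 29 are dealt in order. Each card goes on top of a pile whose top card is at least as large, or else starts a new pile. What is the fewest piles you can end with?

Place each on the leftmost legal pile:
6 → new pile 1 (tops now [6])
17 → new pile 2 (tops now [6, 17])
11 → pile 2 (tops now [6, 11])
32 → new pile 3 (tops now [6, 11, 32])
19 → pile 3 (tops now [6, 11, 19])
11 → pile 2 (tops now [6, 11, 19])
17 → pile 3 (tops now [6, 11, 17])
14 → pile 3 (tops now [6, 11, 14])
32 → new pile 4 (tops now [6, 11, 14, 32])
28 → pile 4 (tops now [6, 11, 14, 28])
22 → pile 4 (tops now [6, 11, 14, 22])
29 → new pile 5 (tops now [6, 11, 14, 22, 29])
Five piles.

5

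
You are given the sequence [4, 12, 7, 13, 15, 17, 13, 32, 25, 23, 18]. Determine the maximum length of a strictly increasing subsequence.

Track the smallest tail for each achievable length (strict):
4 → extends → [4]
12 → extends → [4, 12]
7 → replaces 12 → [4, 7]
13 → extends → [4, 7, 13]
15 → extends → [4, 7, 13, 15]
17 → extends → [4, 7, 13, 15, 17]
13 → already a tail → [4, 7, 13, 15, 17]
32 → extends → [4, 7, 13, 15, 17, 32]
25 → replaces 32 → [4, 7, 13, 15, 17, 25]
23 → replaces 25 → [4, 7, 13, 15, 17, 23]
18 → replaces 23 → [4, 7, 13, 15, 17, 18]
Six tails, so the longest strictly increasing subsequence has length 6 (e.g. 4, 12, 13, 15, 17, 32).

6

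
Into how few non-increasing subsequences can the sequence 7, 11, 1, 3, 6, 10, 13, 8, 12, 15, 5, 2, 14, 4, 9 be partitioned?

6

Place each on the leftmost legal pile:
7 → new pile 1 (tops now [7])
11 → new pile 2 (tops now [7, 11])
1 → pile 1 (tops now [1, 11])
3 → pile 2 (tops now [1, 3])
6 → new pile 3 (tops now [1, 3, 6])
10 → new pile 4 (tops now [1, 3, 6, 10])
13 → new pile 5 (tops now [1, 3, 6, 10, 13])
8 → pile 4 (tops now [1, 3, 6, 8, 13])
12 → pile 5 (tops now [1, 3, 6, 8, 12])
15 → new pile 6 (tops now [1, 3, 6, 8, 12, 15])
5 → pile 3 (tops now [1, 3, 5, 8, 12, 15])
2 → pile 2 (tops now [1, 2, 5, 8, 12, 15])
14 → pile 6 (tops now [1, 2, 5, 8, 12, 14])
4 → pile 3 (tops now [1, 2, 4, 8, 12, 14])
9 → pile 5 (tops now [1, 2, 4, 8, 9, 14])
Six piles.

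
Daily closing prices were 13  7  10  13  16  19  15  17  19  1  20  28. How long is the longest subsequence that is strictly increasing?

8

Track the smallest tail for each achievable length (strict):
13 → extends → [13]
7 → replaces 13 → [7]
10 → extends → [7, 10]
13 → extends → [7, 10, 13]
16 → extends → [7, 10, 13, 16]
19 → extends → [7, 10, 13, 16, 19]
15 → replaces 16 → [7, 10, 13, 15, 19]
17 → replaces 19 → [7, 10, 13, 15, 17]
19 → extends → [7, 10, 13, 15, 17, 19]
1 → replaces 7 → [1, 10, 13, 15, 17, 19]
20 → extends → [1, 10, 13, 15, 17, 19, 20]
28 → extends → [1, 10, 13, 15, 17, 19, 20, 28]
Eight tails, so the longest strictly increasing subsequence has length 8 (e.g. 7, 10, 13, 16, 17, 19, 20, 28).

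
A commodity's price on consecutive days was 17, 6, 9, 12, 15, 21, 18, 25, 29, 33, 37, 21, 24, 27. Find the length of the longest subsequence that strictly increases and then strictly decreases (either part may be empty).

10

inc[i] = longest strictly increasing subsequence ending at i; dec[i] = longest strictly decreasing subsequence starting at i:
i:      1  2  3  4  5  6  7  8  9 10 11 12 13 14
a[i]:  17  6  9 12 15 21 18 25 29 33 37 21 24 27
inc:    1  1  2  3  4  5  5  6  7  8  9  6  7  8
dec:    2  1  1  1  1  2  1  2  2  2  2  1  1  1
Best peak at i=11 (value 37): inc=9, dec=2, length 9+2−1 = 10.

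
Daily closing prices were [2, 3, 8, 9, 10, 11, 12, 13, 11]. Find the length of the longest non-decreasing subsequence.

8

Track the smallest tail for each achievable length (allowing ties):
2 → extends → [2]
3 → extends → [2, 3]
8 → extends → [2, 3, 8]
9 → extends → [2, 3, 8, 9]
10 → extends → [2, 3, 8, 9, 10]
11 → extends → [2, 3, 8, 9, 10, 11]
12 → extends → [2, 3, 8, 9, 10, 11, 12]
13 → extends → [2, 3, 8, 9, 10, 11, 12, 13]
11 → replaces 12 → [2, 3, 8, 9, 10, 11, 11, 13]
Eight tails, so the longest non-decreasing subsequence has length 8 (e.g. 2, 3, 8, 9, 10, 11, 12, 13).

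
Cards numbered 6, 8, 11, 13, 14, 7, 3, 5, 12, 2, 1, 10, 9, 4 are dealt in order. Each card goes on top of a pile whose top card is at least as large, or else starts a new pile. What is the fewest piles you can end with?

5

The minimum number of non-increasing subsequences covering a sequence equals the length of its longest strictly increasing subsequence.
LIS length is 5 (e.g. 6, 8, 11, 13, 14), so 5 piles are needed.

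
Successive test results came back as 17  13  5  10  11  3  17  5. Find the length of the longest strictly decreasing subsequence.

4

Negate each value so 'decreasing' becomes 'increasing', then run patience tails on the negated sequence:
-17 → extends → [-17]
-13 → extends → [-17, -13]
-5 → extends → [-17, -13, -5]
-10 → replaces -5 → [-17, -13, -10]
-11 → replaces -10 → [-17, -13, -11]
-3 → extends → [-17, -13, -11, -3]
-17 → already a tail → [-17, -13, -11, -3]
-5 → replaces -3 → [-17, -13, -11, -5]
Four tails, so the longest strictly decreasing subsequence of the original has length 4.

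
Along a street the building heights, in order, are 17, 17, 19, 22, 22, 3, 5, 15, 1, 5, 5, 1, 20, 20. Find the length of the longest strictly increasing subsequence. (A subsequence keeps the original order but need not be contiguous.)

4

Track the smallest tail for each achievable length (strict):
17 → extends → [17]
17 → already a tail → [17]
19 → extends → [17, 19]
22 → extends → [17, 19, 22]
22 → already a tail → [17, 19, 22]
3 → replaces 17 → [3, 19, 22]
5 → replaces 19 → [3, 5, 22]
15 → replaces 22 → [3, 5, 15]
1 → replaces 3 → [1, 5, 15]
5 → already a tail → [1, 5, 15]
5 → already a tail → [1, 5, 15]
1 → already a tail → [1, 5, 15]
20 → extends → [1, 5, 15, 20]
20 → already a tail → [1, 5, 15, 20]
Four tails, so the longest strictly increasing subsequence has length 4 (e.g. 3, 5, 15, 20).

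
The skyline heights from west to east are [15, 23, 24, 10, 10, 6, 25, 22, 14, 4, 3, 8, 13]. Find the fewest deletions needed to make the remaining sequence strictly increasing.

9

Fewest deletions = n − (longest strictly increasing subsequence).
i:      1  2  3  4  5  6  7  8  9 10 11 12 13
a[i]:  15 23 24 10 10  6 25 22 14  4  3  8 13
dp:     1  2  3  1  1  1  4  2  2  1  1  2  3
max dp = 4, so deletions = 13 − 4 = 9.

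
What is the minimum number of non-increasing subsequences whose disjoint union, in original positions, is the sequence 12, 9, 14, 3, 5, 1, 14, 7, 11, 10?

4

Place each on the leftmost legal pile:
12 → new pile 1 (tops now [12])
9 → pile 1 (tops now [9])
14 → new pile 2 (tops now [9, 14])
3 → pile 1 (tops now [3, 14])
5 → pile 2 (tops now [3, 5])
1 → pile 1 (tops now [1, 5])
14 → new pile 3 (tops now [1, 5, 14])
7 → pile 3 (tops now [1, 5, 7])
11 → new pile 4 (tops now [1, 5, 7, 11])
10 → pile 4 (tops now [1, 5, 7, 10])
Four piles.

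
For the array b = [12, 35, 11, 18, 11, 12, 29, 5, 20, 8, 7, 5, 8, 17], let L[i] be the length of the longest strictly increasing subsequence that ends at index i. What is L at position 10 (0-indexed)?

dp[i] = 1 + max{dp[j] : j<i, b[j]<b[i]} (or 1 if no such j):
i:      0  1  2  3  4  5  6  7  8  9 10 11 12 13
b[i]:  12 35 11 18 11 12 29  5 20  8  7  5  8 17
dp:     1  2  1  2  1  2  3  1  3  2  2  1  3  4
At index 10 the value is 2.

2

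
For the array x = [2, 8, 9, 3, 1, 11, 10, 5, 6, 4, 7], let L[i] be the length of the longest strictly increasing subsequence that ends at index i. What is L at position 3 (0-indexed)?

dp[i] = 1 + max{dp[j] : j<i, x[j]<x[i]} (or 1 if no such j):
i:      0  1  2  3  4  5  6  7  8  9 10
x[i]:   2  8  9  3  1 11 10  5  6  4  7
dp:     1  2  3  2  1  4  4  3  4  3  5
At index 3 the value is 2.

2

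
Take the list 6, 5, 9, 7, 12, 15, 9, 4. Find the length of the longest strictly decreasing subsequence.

Let dp[i] be the longest strictly decreasing subsequence ending at i:
i:      1  2  3  4  5  6  7  8
a[i]:   6  5  9  7 12 15  9  4
dp:     1  2  1  2  1  1  2  3
Maximum is 3.

3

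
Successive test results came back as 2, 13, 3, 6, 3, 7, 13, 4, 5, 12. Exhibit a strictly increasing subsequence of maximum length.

Patience tails give the LIS length; then backtrack through the dp parents:
2 → extends → [2]
13 → extends → [2, 13]
3 → replaces 13 → [2, 3]
6 → extends → [2, 3, 6]
3 → already a tail → [2, 3, 6]
7 → extends → [2, 3, 6, 7]
13 → extends → [2, 3, 6, 7, 13]
4 → replaces 6 → [2, 3, 4, 7, 13]
5 → replaces 7 → [2, 3, 4, 5, 13]
12 → replaces 13 → [2, 3, 4, 5, 12]
Length 5; one witness is 2, 3, 6, 7, 13.

2, 3, 6, 7, 13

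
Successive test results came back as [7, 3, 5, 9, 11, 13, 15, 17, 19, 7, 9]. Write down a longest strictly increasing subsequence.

3, 5, 9, 11, 13, 15, 17, 19

Patience tails give the LIS length; then backtrack through the dp parents:
7 → extends → [7]
3 → replaces 7 → [3]
5 → extends → [3, 5]
9 → extends → [3, 5, 9]
11 → extends → [3, 5, 9, 11]
13 → extends → [3, 5, 9, 11, 13]
15 → extends → [3, 5, 9, 11, 13, 15]
17 → extends → [3, 5, 9, 11, 13, 15, 17]
19 → extends → [3, 5, 9, 11, 13, 15, 17, 19]
7 → replaces 9 → [3, 5, 7, 11, 13, 15, 17, 19]
9 → replaces 11 → [3, 5, 7, 9, 13, 15, 17, 19]
Length 8; one witness is 3, 5, 9, 11, 13, 15, 17, 19.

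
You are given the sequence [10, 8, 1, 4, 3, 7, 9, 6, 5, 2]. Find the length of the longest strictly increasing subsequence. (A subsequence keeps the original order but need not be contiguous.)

Track the smallest tail for each achievable length (strict):
10 → extends → [10]
8 → replaces 10 → [8]
1 → replaces 8 → [1]
4 → extends → [1, 4]
3 → replaces 4 → [1, 3]
7 → extends → [1, 3, 7]
9 → extends → [1, 3, 7, 9]
6 → replaces 7 → [1, 3, 6, 9]
5 → replaces 6 → [1, 3, 5, 9]
2 → replaces 3 → [1, 2, 5, 9]
Four tails, so the longest strictly increasing subsequence has length 4 (e.g. 1, 4, 7, 9).

4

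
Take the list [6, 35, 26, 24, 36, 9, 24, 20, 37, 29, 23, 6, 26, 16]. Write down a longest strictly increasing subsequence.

6, 9, 20, 23, 26

Patience tails give the LIS length; then backtrack through the dp parents:
6 → extends → [6]
35 → extends → [6, 35]
26 → replaces 35 → [6, 26]
24 → replaces 26 → [6, 24]
36 → extends → [6, 24, 36]
9 → replaces 24 → [6, 9, 36]
24 → replaces 36 → [6, 9, 24]
20 → replaces 24 → [6, 9, 20]
37 → extends → [6, 9, 20, 37]
29 → replaces 37 → [6, 9, 20, 29]
23 → replaces 29 → [6, 9, 20, 23]
6 → already a tail → [6, 9, 20, 23]
26 → extends → [6, 9, 20, 23, 26]
16 → replaces 20 → [6, 9, 16, 23, 26]
Length 5; one witness is 6, 9, 20, 23, 26.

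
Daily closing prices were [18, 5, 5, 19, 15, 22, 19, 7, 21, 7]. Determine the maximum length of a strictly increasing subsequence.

Track the smallest tail for each achievable length (strict):
18 → extends → [18]
5 → replaces 18 → [5]
5 → already a tail → [5]
19 → extends → [5, 19]
15 → replaces 19 → [5, 15]
22 → extends → [5, 15, 22]
19 → replaces 22 → [5, 15, 19]
7 → replaces 15 → [5, 7, 19]
21 → extends → [5, 7, 19, 21]
7 → already a tail → [5, 7, 19, 21]
Four tails, so the longest strictly increasing subsequence has length 4 (e.g. 5, 15, 19, 21).

4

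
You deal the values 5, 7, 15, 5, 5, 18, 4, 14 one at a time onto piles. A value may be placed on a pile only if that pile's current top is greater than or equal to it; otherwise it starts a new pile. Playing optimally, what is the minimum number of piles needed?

4

The minimum number of non-increasing subsequences covering a sequence equals the length of its longest strictly increasing subsequence.
LIS length is 4 (e.g. 5, 7, 15, 18), so 4 piles are needed.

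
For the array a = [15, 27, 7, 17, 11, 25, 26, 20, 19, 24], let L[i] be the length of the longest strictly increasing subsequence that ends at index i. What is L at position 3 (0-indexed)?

2

dp[i] = 1 + max{dp[j] : j<i, a[j]<a[i]} (or 1 if no such j):
i:      0  1  2  3  4  5  6  7  8  9
a[i]:  15 27  7 17 11 25 26 20 19 24
dp:     1  2  1  2  2  3  4  3  3  4
At index 3 the value is 2.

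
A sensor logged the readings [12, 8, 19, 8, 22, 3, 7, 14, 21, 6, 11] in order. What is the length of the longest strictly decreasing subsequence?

Negate each value so 'decreasing' becomes 'increasing', then run patience tails on the negated sequence:
-12 → extends → [-12]
-8 → extends → [-12, -8]
-19 → replaces -12 → [-19, -8]
-8 → already a tail → [-19, -8]
-22 → replaces -19 → [-22, -8]
-3 → extends → [-22, -8, -3]
-7 → replaces -3 → [-22, -8, -7]
-14 → replaces -8 → [-22, -14, -7]
-21 → replaces -14 → [-22, -21, -7]
-6 → extends → [-22, -21, -7, -6]
-11 → replaces -7 → [-22, -21, -11, -6]
Four tails, so the longest strictly decreasing subsequence of the original has length 4.

4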